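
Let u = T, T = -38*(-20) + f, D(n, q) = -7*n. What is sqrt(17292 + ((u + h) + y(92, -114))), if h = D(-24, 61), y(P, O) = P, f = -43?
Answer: sqrt(18269) ≈ 135.16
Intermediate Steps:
T = 717 (T = -38*(-20) - 43 = 760 - 43 = 717)
h = 168 (h = -7*(-24) = 168)
u = 717
sqrt(17292 + ((u + h) + y(92, -114))) = sqrt(17292 + ((717 + 168) + 92)) = sqrt(17292 + (885 + 92)) = sqrt(17292 + 977) = sqrt(18269)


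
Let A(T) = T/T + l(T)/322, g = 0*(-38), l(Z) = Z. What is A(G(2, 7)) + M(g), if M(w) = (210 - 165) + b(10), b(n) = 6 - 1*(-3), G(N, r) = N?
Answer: 8856/161 ≈ 55.006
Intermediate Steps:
g = 0
b(n) = 9 (b(n) = 6 + 3 = 9)
M(w) = 54 (M(w) = (210 - 165) + 9 = 45 + 9 = 54)
A(T) = 1 + T/322 (A(T) = T/T + T/322 = 1 + T*(1/322) = 1 + T/322)
A(G(2, 7)) + M(g) = (1 + (1/322)*2) + 54 = (1 + 1/161) + 54 = 162/161 + 54 = 8856/161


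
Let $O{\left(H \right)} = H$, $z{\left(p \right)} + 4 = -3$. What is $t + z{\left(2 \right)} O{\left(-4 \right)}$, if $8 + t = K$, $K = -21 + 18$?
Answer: $17$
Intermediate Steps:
$K = -3$
$z{\left(p \right)} = -7$ ($z{\left(p \right)} = -4 - 3 = -7$)
$t = -11$ ($t = -8 - 3 = -11$)
$t + z{\left(2 \right)} O{\left(-4 \right)} = -11 - -28 = -11 + 28 = 17$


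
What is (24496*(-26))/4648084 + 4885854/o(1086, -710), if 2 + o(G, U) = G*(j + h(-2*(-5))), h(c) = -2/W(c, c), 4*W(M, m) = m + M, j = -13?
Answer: -2028493700257/6040185158 ≈ -335.83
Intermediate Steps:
W(M, m) = M/4 + m/4 (W(M, m) = (m + M)/4 = (M + m)/4 = M/4 + m/4)
h(c) = -4/c (h(c) = -2/(c/4 + c/4) = -2*2/c = -4/c)
o(G, U) = -2 - 67*G/5 (o(G, U) = -2 + G*(-13 - 4/((-2*(-5)))) = -2 + G*(-13 - 4/10) = -2 + G*(-13 - 4*⅒) = -2 + G*(-13 - ⅖) = -2 + G*(-67/5) = -2 - 67*G/5)
(24496*(-26))/4648084 + 4885854/o(1086, -710) = (24496*(-26))/4648084 + 4885854/(-2 - 67/5*1086) = -636896*1/4648084 + 4885854/(-2 - 72762/5) = -159224/1162021 + 4885854/(-72772/5) = -159224/1162021 + 4885854*(-5/72772) = -159224/1162021 - 12214635/36386 = -2028493700257/6040185158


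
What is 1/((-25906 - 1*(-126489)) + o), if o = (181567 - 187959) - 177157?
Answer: -1/82966 ≈ -1.2053e-5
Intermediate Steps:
o = -183549 (o = -6392 - 177157 = -183549)
1/((-25906 - 1*(-126489)) + o) = 1/((-25906 - 1*(-126489)) - 183549) = 1/((-25906 + 126489) - 183549) = 1/(100583 - 183549) = 1/(-82966) = -1/82966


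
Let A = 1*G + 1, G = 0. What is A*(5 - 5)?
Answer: 0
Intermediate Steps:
A = 1 (A = 1*0 + 1 = 0 + 1 = 1)
A*(5 - 5) = 1*(5 - 5) = 1*0 = 0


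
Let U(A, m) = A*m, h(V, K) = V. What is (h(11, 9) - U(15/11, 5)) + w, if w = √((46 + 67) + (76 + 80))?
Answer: 46/11 + √269 ≈ 20.583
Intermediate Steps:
w = √269 (w = √(113 + 156) = √269 ≈ 16.401)
(h(11, 9) - U(15/11, 5)) + w = (11 - 15/11*5) + √269 = (11 - 15*(1/11)*5) + √269 = (11 - 15*5/11) + √269 = (11 - 1*75/11) + √269 = (11 - 75/11) + √269 = 46/11 + √269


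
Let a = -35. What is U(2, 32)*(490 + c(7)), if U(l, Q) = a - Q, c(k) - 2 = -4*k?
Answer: -31088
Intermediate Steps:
c(k) = 2 - 4*k
U(l, Q) = -35 - Q
U(2, 32)*(490 + c(7)) = (-35 - 1*32)*(490 + (2 - 4*7)) = (-35 - 32)*(490 + (2 - 28)) = -67*(490 - 26) = -67*464 = -31088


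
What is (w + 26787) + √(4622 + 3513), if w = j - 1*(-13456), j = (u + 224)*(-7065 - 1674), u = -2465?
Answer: 19624342 + √8135 ≈ 1.9624e+7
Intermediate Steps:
j = 19584099 (j = (-2465 + 224)*(-7065 - 1674) = -2241*(-8739) = 19584099)
w = 19597555 (w = 19584099 - 1*(-13456) = 19584099 + 13456 = 19597555)
(w + 26787) + √(4622 + 3513) = (19597555 + 26787) + √(4622 + 3513) = 19624342 + √8135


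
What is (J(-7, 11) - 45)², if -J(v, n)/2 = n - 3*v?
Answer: 11881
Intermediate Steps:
J(v, n) = -2*n + 6*v (J(v, n) = -2*(n - 3*v) = -2*n + 6*v)
(J(-7, 11) - 45)² = ((-2*11 + 6*(-7)) - 45)² = ((-22 - 42) - 45)² = (-64 - 45)² = (-109)² = 11881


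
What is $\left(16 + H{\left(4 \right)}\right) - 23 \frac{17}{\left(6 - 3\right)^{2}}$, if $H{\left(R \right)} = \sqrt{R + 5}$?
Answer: $- \frac{220}{9} \approx -24.444$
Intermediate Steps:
$H{\left(R \right)} = \sqrt{5 + R}$
$\left(16 + H{\left(4 \right)}\right) - 23 \frac{17}{\left(6 - 3\right)^{2}} = \left(16 + \sqrt{5 + 4}\right) - 23 \frac{17}{\left(6 - 3\right)^{2}} = \left(16 + \sqrt{9}\right) - 23 \frac{17}{3^{2}} = \left(16 + 3\right) - 23 \cdot \frac{17}{9} = 19 - 23 \cdot 17 \cdot \frac{1}{9} = 19 - \frac{391}{9} = - \frac{220}{9}$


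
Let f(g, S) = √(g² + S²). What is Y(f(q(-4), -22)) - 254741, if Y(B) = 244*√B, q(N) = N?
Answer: -254741 + 244*√2*5^(¾) ≈ -2.5359e+5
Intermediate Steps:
f(g, S) = √(S² + g²)
Y(f(q(-4), -22)) - 254741 = 244*√(√((-22)² + (-4)²)) - 254741 = 244*√(√(484 + 16)) - 254741 = 244*√(√500) - 254741 = 244*√(10*√5) - 254741 = 244*(√2*5^(¾)) - 254741 = 244*√2*5^(¾) - 254741 = -254741 + 244*√2*5^(¾)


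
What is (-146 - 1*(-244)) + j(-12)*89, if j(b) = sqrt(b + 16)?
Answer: 276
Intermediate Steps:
j(b) = sqrt(16 + b)
(-146 - 1*(-244)) + j(-12)*89 = (-146 - 1*(-244)) + sqrt(16 - 12)*89 = (-146 + 244) + sqrt(4)*89 = 98 + 2*89 = 98 + 178 = 276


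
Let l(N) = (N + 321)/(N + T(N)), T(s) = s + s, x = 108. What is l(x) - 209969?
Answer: -22676509/108 ≈ -2.0997e+5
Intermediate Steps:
T(s) = 2*s
l(N) = (321 + N)/(3*N) (l(N) = (N + 321)/(N + 2*N) = (321 + N)/((3*N)) = (321 + N)*(1/(3*N)) = (321 + N)/(3*N))
l(x) - 209969 = (⅓)*(321 + 108)/108 - 209969 = (⅓)*(1/108)*429 - 209969 = 143/108 - 209969 = -22676509/108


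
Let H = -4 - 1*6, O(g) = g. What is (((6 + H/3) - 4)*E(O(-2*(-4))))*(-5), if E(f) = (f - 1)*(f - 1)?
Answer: 980/3 ≈ 326.67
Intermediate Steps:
H = -10 (H = -4 - 6 = -10)
E(f) = (-1 + f)**2 (E(f) = (-1 + f)*(-1 + f) = (-1 + f)**2)
(((6 + H/3) - 4)*E(O(-2*(-4))))*(-5) = (((6 - 10/3) - 4)*(-1 - 2*(-4))**2)*(-5) = (((6 - 10*1/3) - 4)*(-1 + 8)**2)*(-5) = (((6 - 10/3) - 4)*7**2)*(-5) = ((8/3 - 4)*49)*(-5) = -4/3*49*(-5) = -196/3*(-5) = 980/3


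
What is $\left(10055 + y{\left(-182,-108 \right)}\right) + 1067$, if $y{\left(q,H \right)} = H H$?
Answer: $22786$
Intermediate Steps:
$y{\left(q,H \right)} = H^{2}$
$\left(10055 + y{\left(-182,-108 \right)}\right) + 1067 = \left(10055 + \left(-108\right)^{2}\right) + 1067 = \left(10055 + 11664\right) + 1067 = 21719 + 1067 = 22786$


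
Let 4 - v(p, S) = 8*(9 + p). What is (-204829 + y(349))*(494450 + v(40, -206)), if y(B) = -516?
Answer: -101453161390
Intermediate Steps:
v(p, S) = -68 - 8*p (v(p, S) = 4 - 8*(9 + p) = 4 - (72 + 8*p) = 4 + (-72 - 8*p) = -68 - 8*p)
(-204829 + y(349))*(494450 + v(40, -206)) = (-204829 - 516)*(494450 + (-68 - 8*40)) = -205345*(494450 + (-68 - 320)) = -205345*(494450 - 388) = -205345*494062 = -101453161390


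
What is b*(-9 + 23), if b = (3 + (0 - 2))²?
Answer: 14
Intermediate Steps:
b = 1 (b = (3 - 2)² = 1² = 1)
b*(-9 + 23) = 1*(-9 + 23) = 1*14 = 14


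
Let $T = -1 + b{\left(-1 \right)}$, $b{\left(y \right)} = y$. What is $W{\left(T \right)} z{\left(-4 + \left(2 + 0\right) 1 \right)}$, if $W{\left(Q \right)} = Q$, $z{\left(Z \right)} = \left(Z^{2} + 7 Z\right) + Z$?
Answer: $24$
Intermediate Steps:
$z{\left(Z \right)} = Z^{2} + 8 Z$
$T = -2$ ($T = -1 - 1 = -2$)
$W{\left(T \right)} z{\left(-4 + \left(2 + 0\right) 1 \right)} = - 2 \left(-4 + \left(2 + 0\right) 1\right) \left(8 - \left(4 - \left(2 + 0\right) 1\right)\right) = - 2 \left(-4 + 2 \cdot 1\right) \left(8 + \left(-4 + 2 \cdot 1\right)\right) = - 2 \left(-4 + 2\right) \left(8 + \left(-4 + 2\right)\right) = - 2 \left(- 2 \left(8 - 2\right)\right) = - 2 \left(\left(-2\right) 6\right) = \left(-2\right) \left(-12\right) = 24$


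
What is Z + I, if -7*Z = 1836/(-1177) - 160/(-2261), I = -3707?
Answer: -69051438077/18628379 ≈ -3706.8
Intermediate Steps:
Z = 3962876/18628379 (Z = -(1836/(-1177) - 160/(-2261))/7 = -(1836*(-1/1177) - 160*(-1/2261))/7 = -(-1836/1177 + 160/2261)/7 = -1/7*(-3962876/2661197) = 3962876/18628379 ≈ 0.21273)
Z + I = 3962876/18628379 - 3707 = -69051438077/18628379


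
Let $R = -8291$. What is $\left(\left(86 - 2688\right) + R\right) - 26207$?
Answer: $-37100$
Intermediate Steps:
$\left(\left(86 - 2688\right) + R\right) - 26207 = \left(\left(86 - 2688\right) - 8291\right) - 26207 = \left(-2602 - 8291\right) - 26207 = -10893 - 26207 = -37100$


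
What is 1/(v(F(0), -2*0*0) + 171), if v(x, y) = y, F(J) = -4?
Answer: 1/171 ≈ 0.0058480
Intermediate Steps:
1/(v(F(0), -2*0*0) + 171) = 1/(-2*0*0 + 171) = 1/(0*0 + 171) = 1/(0 + 171) = 1/171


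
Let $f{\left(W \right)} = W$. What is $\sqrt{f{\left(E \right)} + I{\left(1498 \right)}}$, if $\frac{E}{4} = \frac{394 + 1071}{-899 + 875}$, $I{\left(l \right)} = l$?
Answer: $\frac{\sqrt{45138}}{6} \approx 35.409$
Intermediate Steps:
$E = - \frac{1465}{6}$ ($E = 4 \frac{394 + 1071}{-899 + 875} = 4 \frac{1465}{-24} = 4 \cdot 1465 \left(- \frac{1}{24}\right) = 4 \left(- \frac{1465}{24}\right) = - \frac{1465}{6} \approx -244.17$)
$\sqrt{f{\left(E \right)} + I{\left(1498 \right)}} = \sqrt{- \frac{1465}{6} + 1498} = \sqrt{\frac{7523}{6}} = \frac{\sqrt{45138}}{6}$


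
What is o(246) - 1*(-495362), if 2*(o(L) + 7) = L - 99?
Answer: 990857/2 ≈ 4.9543e+5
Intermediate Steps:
o(L) = -113/2 + L/2 (o(L) = -7 + (L - 99)/2 = -7 + (-99 + L)/2 = -7 + (-99/2 + L/2) = -113/2 + L/2)
o(246) - 1*(-495362) = (-113/2 + (½)*246) - 1*(-495362) = (-113/2 + 123) + 495362 = 133/2 + 495362 = 990857/2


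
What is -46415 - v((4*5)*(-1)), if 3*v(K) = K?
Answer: -139225/3 ≈ -46408.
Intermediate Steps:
v(K) = K/3
-46415 - v((4*5)*(-1)) = -46415 - (4*5)*(-1)/3 = -46415 - 20*(-1)/3 = -46415 - (-20)/3 = -46415 - 1*(-20/3) = -46415 + 20/3 = -139225/3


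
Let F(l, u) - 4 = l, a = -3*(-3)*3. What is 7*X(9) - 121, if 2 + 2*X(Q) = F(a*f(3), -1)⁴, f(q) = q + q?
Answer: 2657665848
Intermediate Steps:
a = 27 (a = 9*3 = 27)
f(q) = 2*q
F(l, u) = 4 + l
X(Q) = 379666567 (X(Q) = -1 + (4 + 27*(2*3))⁴/2 = -1 + (4 + 27*6)⁴/2 = -1 + (4 + 162)⁴/2 = -1 + (½)*166⁴ = -1 + (½)*759333136 = -1 + 379666568 = 379666567)
7*X(9) - 121 = 7*379666567 - 121 = 2657665969 - 121 = 2657665848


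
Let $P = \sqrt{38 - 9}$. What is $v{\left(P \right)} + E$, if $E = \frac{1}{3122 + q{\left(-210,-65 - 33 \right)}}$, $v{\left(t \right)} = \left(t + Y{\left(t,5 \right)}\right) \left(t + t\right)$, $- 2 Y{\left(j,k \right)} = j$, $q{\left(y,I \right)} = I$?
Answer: $\frac{87697}{3024} \approx 29.0$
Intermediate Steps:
$Y{\left(j,k \right)} = - \frac{j}{2}$
$P = \sqrt{29} \approx 5.3852$
$v{\left(t \right)} = t^{2}$ ($v{\left(t \right)} = \left(t - \frac{t}{2}\right) \left(t + t\right) = \frac{t}{2} \cdot 2 t = t^{2}$)
$E = \frac{1}{3024}$ ($E = \frac{1}{3122 - 98} = \frac{1}{3024} \approx 0.00033069$)
$v{\left(P \right)} + E = \left(\sqrt{29}\right)^{2} + \frac{1}{3024} = 29 + \frac{1}{3024} = \frac{87697}{3024}$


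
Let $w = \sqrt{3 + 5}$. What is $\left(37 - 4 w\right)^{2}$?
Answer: $1497 - 592 \sqrt{2} \approx 659.79$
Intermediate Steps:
$w = 2 \sqrt{2}$ ($w = \sqrt{8} = 2 \sqrt{2} \approx 2.8284$)
$\left(37 - 4 w\right)^{2} = \left(37 - 4 \cdot 2 \sqrt{2}\right)^{2} = \left(37 - 8 \sqrt{2}\right)^{2}$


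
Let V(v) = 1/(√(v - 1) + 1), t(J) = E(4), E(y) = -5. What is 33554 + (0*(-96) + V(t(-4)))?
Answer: (-33555*I + 33554*√6)/(√6 - I) ≈ 33554.0 - 0.34992*I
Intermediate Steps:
t(J) = -5
V(v) = 1/(1 + √(-1 + v)) (V(v) = 1/(√(-1 + v) + 1) = 1/(1 + √(-1 + v)))
33554 + (0*(-96) + V(t(-4))) = 33554 + (0*(-96) + 1/(1 + √(-1 - 5))) = 33554 + (0 + 1/(1 + √(-6))) = 33554 + (0 + 1/(1 + I*√6)) = 33554 + 1/(1 + I*√6)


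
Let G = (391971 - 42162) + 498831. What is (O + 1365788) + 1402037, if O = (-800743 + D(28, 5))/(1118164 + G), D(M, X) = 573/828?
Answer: 1502480100633923/542837904 ≈ 2.7678e+6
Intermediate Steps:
G = 848640 (G = 349809 + 498831 = 848640)
D(M, X) = 191/276 (D(M, X) = 573*(1/828) = 191/276)
O = -221004877/542837904 (O = (-800743 + 191/276)/(1118164 + 848640) = -221004877/276/1966804 = -221004877/276*1/1966804 = -221004877/542837904 ≈ -0.40713)
(O + 1365788) + 1402037 = (-221004877/542837904 + 1365788) + 1402037 = 741401274223475/542837904 + 1402037 = 1502480100633923/542837904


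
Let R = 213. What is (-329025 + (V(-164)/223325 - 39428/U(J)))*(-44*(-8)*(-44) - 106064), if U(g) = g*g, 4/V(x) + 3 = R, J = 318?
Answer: 7902984991075895710592/197605776375 ≈ 3.9994e+10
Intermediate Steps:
V(x) = 2/105 (V(x) = 4/(-3 + 213) = 4/210 = 4*(1/210) = 2/105)
U(g) = g**2
(-329025 + (V(-164)/223325 - 39428/U(J)))*(-44*(-8)*(-44) - 106064) = (-329025 + ((2/105)/223325 - 39428/(318**2)))*(-44*(-8)*(-44) - 106064) = (-329025 + ((2/105)*(1/223325) - 39428/101124))*(352*(-44) - 106064) = (-329025 + (2/23449125 - 39428*1/101124))*(-15488 - 106064) = (-329025 + (2/23449125 - 9857/25281))*(-121552) = (-329025 - 77045991521/197605776375)*(-121552) = -65017317617775896/197605776375*(-121552) = 7902984991075895710592/197605776375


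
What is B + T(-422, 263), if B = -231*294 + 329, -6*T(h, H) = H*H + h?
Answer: -474257/6 ≈ -79043.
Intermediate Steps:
T(h, H) = -h/6 - H**2/6 (T(h, H) = -(H*H + h)/6 = -(H**2 + h)/6 = -(h + H**2)/6 = -h/6 - H**2/6)
B = -67585 (B = -67914 + 329 = -67585)
B + T(-422, 263) = -67585 + (-1/6*(-422) - 1/6*263**2) = -67585 + (211/3 - 1/6*69169) = -67585 + (211/3 - 69169/6) = -67585 - 68747/6 = -474257/6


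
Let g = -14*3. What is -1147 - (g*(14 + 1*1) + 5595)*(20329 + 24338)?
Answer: -221772802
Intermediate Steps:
g = -42
-1147 - (g*(14 + 1*1) + 5595)*(20329 + 24338) = -1147 - (-42*(14 + 1*1) + 5595)*(20329 + 24338) = -1147 - (-42*(14 + 1) + 5595)*44667 = -1147 - (-42*15 + 5595)*44667 = -1147 - (-630 + 5595)*44667 = -1147 - 4965*44667 = -1147 - 1*221771655 = -1147 - 221771655 = -221772802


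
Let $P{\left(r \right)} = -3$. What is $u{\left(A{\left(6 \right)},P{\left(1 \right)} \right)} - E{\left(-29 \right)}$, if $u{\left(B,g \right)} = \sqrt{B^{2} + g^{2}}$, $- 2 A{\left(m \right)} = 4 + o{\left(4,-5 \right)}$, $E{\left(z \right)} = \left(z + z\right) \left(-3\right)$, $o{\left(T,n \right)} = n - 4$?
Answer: $-174 + \frac{\sqrt{61}}{2} \approx -170.09$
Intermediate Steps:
$o{\left(T,n \right)} = -4 + n$
$E{\left(z \right)} = - 6 z$ ($E{\left(z \right)} = 2 z \left(-3\right) = - 6 z$)
$A{\left(m \right)} = \frac{5}{2}$ ($A{\left(m \right)} = - \frac{4 - 9}{2} = \left(- \frac{1}{2}\right) \left(-5\right) = \frac{5}{2}$)
$u{\left(A{\left(6 \right)},P{\left(1 \right)} \right)} - E{\left(-29 \right)} = \sqrt{\left(\frac{5}{2}\right)^{2} + \left(-3\right)^{2}} - \left(-6\right) \left(-29\right) = \sqrt{\frac{25}{4} + 9} - 174 = \sqrt{\frac{61}{4}} - 174 = \frac{\sqrt{61}}{2} - 174 = -174 + \frac{\sqrt{61}}{2}$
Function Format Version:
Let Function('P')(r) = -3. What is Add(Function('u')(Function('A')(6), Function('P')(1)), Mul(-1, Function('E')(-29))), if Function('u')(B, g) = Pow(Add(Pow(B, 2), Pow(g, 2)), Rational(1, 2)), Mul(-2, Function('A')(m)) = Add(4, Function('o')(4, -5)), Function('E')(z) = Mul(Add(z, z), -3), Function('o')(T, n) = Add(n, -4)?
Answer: Add(-174, Mul(Rational(1, 2), Pow(61, Rational(1, 2)))) ≈ -170.09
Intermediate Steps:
Function('o')(T, n) = Add(-4, n)
Function('E')(z) = Mul(-6, z) (Function('E')(z) = Mul(Mul(2, z), -3) = Mul(-6, z))
Function('A')(m) = Rational(5, 2) (Function('A')(m) = Mul(Rational(-1, 2), Add(4, Add(-4, -5))) = Mul(Rational(-1, 2), Add(4, -9)) = Mul(Rational(-1, 2), -5) = Rational(5, 2))
Add(Function('u')(Function('A')(6), Function('P')(1)), Mul(-1, Function('E')(-29))) = Add(Pow(Add(Pow(Rational(5, 2), 2), Pow(-3, 2)), Rational(1, 2)), Mul(-1, Mul(-6, -29))) = Add(Pow(Add(Rational(25, 4), 9), Rational(1, 2)), Mul(-1, 174)) = Add(Pow(Rational(61, 4), Rational(1, 2)), -174) = Add(Mul(Rational(1, 2), Pow(61, Rational(1, 2))), -174) = Add(-174, Mul(Rational(1, 2), Pow(61, Rational(1, 2))))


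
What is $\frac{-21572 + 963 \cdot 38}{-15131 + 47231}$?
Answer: $\frac{7511}{16050} \approx 0.46798$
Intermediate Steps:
$\frac{-21572 + 963 \cdot 38}{-15131 + 47231} = \frac{-21572 + 36594}{32100} = 15022 \cdot \frac{1}{32100} = \frac{7511}{16050}$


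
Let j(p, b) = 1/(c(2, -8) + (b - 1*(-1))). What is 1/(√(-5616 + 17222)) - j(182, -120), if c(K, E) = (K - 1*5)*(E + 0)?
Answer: 1/95 + √11606/11606 ≈ 0.019809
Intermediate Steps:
c(K, E) = E*(-5 + K) (c(K, E) = (K - 5)*E = (-5 + K)*E = E*(-5 + K))
j(p, b) = 1/(25 + b) (j(p, b) = 1/(-8*(-5 + 2) + (b - 1*(-1))) = 1/(-8*(-3) + (b + 1)) = 1/(24 + (1 + b)) = 1/(25 + b))
1/(√(-5616 + 17222)) - j(182, -120) = 1/(√(-5616 + 17222)) - 1/(25 - 120) = 1/(√11606) - 1/(-95) = √11606/11606 - 1*(-1/95) = √11606/11606 + 1/95 = 1/95 + √11606/11606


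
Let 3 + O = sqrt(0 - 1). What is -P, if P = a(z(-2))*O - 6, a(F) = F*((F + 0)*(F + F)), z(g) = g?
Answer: -42 + 16*I ≈ -42.0 + 16.0*I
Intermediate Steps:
O = -3 + I (O = -3 + sqrt(0 - 1) = -3 + sqrt(-1) = -3 + I ≈ -3.0 + 1.0*I)
a(F) = 2*F**3 (a(F) = F*(F*(2*F)) = F*(2*F**2) = 2*F**3)
P = 42 - 16*I (P = (2*(-2)**3)*(-3 + I) - 6 = (2*(-8))*(-3 + I) - 6 = -16*(-3 + I) - 6 = (48 - 16*I) - 6 = 42 - 16*I ≈ 42.0 - 16.0*I)
-P = -(42 - 16*I) = -42 + 16*I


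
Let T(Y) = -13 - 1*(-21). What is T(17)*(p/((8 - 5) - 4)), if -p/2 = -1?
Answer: -16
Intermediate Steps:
p = 2 (p = -2*(-1) = 2)
T(Y) = 8 (T(Y) = -13 + 21 = 8)
T(17)*(p/((8 - 5) - 4)) = 8*(2/((8 - 5) - 4)) = 8*(2/(3 - 4)) = 8*(2/(-1)) = 8*(2*(-1)) = 8*(-2) = -16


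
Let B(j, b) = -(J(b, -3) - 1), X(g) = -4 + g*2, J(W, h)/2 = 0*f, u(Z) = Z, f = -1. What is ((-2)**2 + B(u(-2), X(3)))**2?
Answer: 25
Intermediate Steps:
J(W, h) = 0 (J(W, h) = 2*(0*(-1)) = 2*0 = 0)
X(g) = -4 + 2*g
B(j, b) = 1 (B(j, b) = -(0 - 1) = -1*(-1) = 1)
((-2)**2 + B(u(-2), X(3)))**2 = ((-2)**2 + 1)**2 = (4 + 1)**2 = 5**2 = 25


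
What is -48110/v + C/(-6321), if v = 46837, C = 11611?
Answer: -121132531/42293811 ≈ -2.8641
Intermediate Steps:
-48110/v + C/(-6321) = -48110/46837 + 11611/(-6321) = -48110*1/46837 + 11611*(-1/6321) = -48110/46837 - 11611/6321 = -121132531/42293811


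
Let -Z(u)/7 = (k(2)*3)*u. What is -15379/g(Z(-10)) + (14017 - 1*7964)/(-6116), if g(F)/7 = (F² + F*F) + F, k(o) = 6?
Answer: -1202534327/1214201835 ≈ -0.99039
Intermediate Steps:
Z(u) = -126*u (Z(u) = -7*6*3*u = -126*u)
g(F) = 7*F + 14*F² (g(F) = 7*((F² + F*F) + F) = 7*((F² + F²) + F) = 7*(2*F² + F) = 7*(F + 2*F²) = 7*F + 14*F²)
-15379/g(Z(-10)) + (14017 - 1*7964)/(-6116) = -15379*1/(8820*(1 + 2*(-126*(-10)))) + (14017 - 1*7964)/(-6116) = -15379*1/(8820*(1 + 2*1260)) + (14017 - 7964)*(-1/6116) = -15379*1/(8820*(1 + 2520)) + 6053*(-1/6116) = -15379/(7*1260*2521) - 6053/6116 = -15379/22235220 - 6053/6116 = -15379*1/22235220 - 6053/6116 = -2197/3176460 - 6053/6116 = -1202534327/1214201835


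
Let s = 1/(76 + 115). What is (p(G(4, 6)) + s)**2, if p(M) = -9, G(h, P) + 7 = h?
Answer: 2951524/36481 ≈ 80.906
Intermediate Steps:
G(h, P) = -7 + h
s = 1/191 ≈ 0.0052356
(p(G(4, 6)) + s)**2 = (-9 + 1/191)**2 = (-1718/191)**2 = 2951524/36481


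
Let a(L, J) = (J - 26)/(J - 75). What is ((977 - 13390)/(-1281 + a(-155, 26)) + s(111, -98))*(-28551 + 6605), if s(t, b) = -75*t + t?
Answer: 230646337066/1281 ≈ 1.8005e+8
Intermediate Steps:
a(L, J) = (-26 + J)/(-75 + J)
s(t, b) = -74*t
((977 - 13390)/(-1281 + a(-155, 26)) + s(111, -98))*(-28551 + 6605) = ((977 - 13390)/(-1281 + (-26 + 26)/(-75 + 26)) - 74*111)*(-28551 + 6605) = (-12413/(-1281 + 0/(-49)) - 8214)*(-21946) = (-12413/(-1281 - 1/49*0) - 8214)*(-21946) = (-12413/(-1281 + 0) - 8214)*(-21946) = (-12413/(-1281) - 8214)*(-21946) = (-12413*(-1/1281) - 8214)*(-21946) = (12413/1281 - 8214)*(-21946) = -10509721/1281*(-21946) = 230646337066/1281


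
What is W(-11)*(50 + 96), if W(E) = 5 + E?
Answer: -876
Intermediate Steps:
W(-11)*(50 + 96) = (5 - 11)*(50 + 96) = -6*146 = -876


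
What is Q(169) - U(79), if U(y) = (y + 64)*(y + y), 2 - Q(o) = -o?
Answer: -22423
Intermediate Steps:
Q(o) = 2 + o (Q(o) = 2 - (-1)*o = 2 + o)
U(y) = 2*y*(64 + y) (U(y) = (64 + y)*(2*y) = 2*y*(64 + y))
Q(169) - U(79) = (2 + 169) - 2*79*(64 + 79) = 171 - 2*79*143 = 171 - 1*22594 = 171 - 22594 = -22423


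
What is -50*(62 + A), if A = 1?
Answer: -3150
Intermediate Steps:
-50*(62 + A) = -50*(62 + 1) = -50*63 = -3150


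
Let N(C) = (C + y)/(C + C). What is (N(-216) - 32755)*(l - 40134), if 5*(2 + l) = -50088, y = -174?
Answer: 14784623014/9 ≈ 1.6427e+9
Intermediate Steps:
l = -50098/5 (l = -2 + (⅕)*(-50088) = -2 - 50088/5 = -50098/5 ≈ -10020.)
N(C) = (-174 + C)/(2*C) (N(C) = (C - 174)/(C + C) = (-174 + C)/((2*C)) = (-174 + C)*(1/(2*C)) = (-174 + C)/(2*C))
(N(-216) - 32755)*(l - 40134) = ((½)*(-174 - 216)/(-216) - 32755)*(-50098/5 - 40134) = ((½)*(-1/216)*(-390) - 32755)*(-250768/5) = (65/72 - 32755)*(-250768/5) = -2358295/72*(-250768/5) = 14784623014/9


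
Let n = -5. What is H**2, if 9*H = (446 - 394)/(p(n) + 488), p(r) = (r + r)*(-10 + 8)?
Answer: 169/1306449 ≈ 0.00012936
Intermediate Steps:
p(r) = -4*r (p(r) = (2*r)*(-2) = -4*r)
H = 13/1143 (H = ((446 - 394)/(-4*(-5) + 488))/9 = (52/(20 + 488))/9 = (52/508)/9 = (52*(1/508))/9 = (1/9)*(13/127) = 13/1143 ≈ 0.011374)
H**2 = (13/1143)**2 = 169/1306449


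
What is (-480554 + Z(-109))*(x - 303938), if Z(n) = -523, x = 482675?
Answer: -85986259749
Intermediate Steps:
(-480554 + Z(-109))*(x - 303938) = (-480554 - 523)*(482675 - 303938) = -481077*178737 = -85986259749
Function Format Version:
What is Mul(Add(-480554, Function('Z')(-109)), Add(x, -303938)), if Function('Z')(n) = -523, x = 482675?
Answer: -85986259749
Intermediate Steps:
Mul(Add(-480554, Function('Z')(-109)), Add(x, -303938)) = Mul(Add(-480554, -523), Add(482675, -303938)) = Mul(-481077, 178737) = -85986259749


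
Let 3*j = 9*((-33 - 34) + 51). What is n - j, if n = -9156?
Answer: -9108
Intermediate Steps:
j = -48 (j = (9*((-33 - 34) + 51))/3 = (9*(-67 + 51))/3 = (9*(-16))/3 = (1/3)*(-144) = -48)
n - j = -9156 - 1*(-48) = -9156 + 48 = -9108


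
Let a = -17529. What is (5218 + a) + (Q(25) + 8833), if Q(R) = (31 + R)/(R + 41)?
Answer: -114746/33 ≈ -3477.2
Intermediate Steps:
Q(R) = (31 + R)/(41 + R)
(5218 + a) + (Q(25) + 8833) = (5218 - 17529) + ((31 + 25)/(41 + 25) + 8833) = -12311 + (56/66 + 8833) = -12311 + ((1/66)*56 + 8833) = -12311 + (28/33 + 8833) = -12311 + 291517/33 = -114746/33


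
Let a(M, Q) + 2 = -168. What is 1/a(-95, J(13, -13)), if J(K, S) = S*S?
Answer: -1/170 ≈ -0.0058824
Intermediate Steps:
J(K, S) = S²
a(M, Q) = -170 (a(M, Q) = -2 - 168 = -170)
1/a(-95, J(13, -13)) = 1/(-170) = -1/170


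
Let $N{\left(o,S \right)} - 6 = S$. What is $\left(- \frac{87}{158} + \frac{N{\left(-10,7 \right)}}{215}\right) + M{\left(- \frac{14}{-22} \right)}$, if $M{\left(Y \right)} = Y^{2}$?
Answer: $- \frac{350241}{4110370} \approx -0.085209$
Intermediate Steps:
$N{\left(o,S \right)} = 6 + S$
$\left(- \frac{87}{158} + \frac{N{\left(-10,7 \right)}}{215}\right) + M{\left(- \frac{14}{-22} \right)} = \left(- \frac{87}{158} + \frac{6 + 7}{215}\right) + \left(- \frac{14}{-22}\right)^{2} = \left(\left(-87\right) \frac{1}{158} + 13 \cdot \frac{1}{215}\right) + \left(\left(-14\right) \left(- \frac{1}{22}\right)\right)^{2} = \left(- \frac{87}{158} + \frac{13}{215}\right) + \left(\frac{7}{11}\right)^{2} = - \frac{16651}{33970} + \frac{49}{121} = - \frac{350241}{4110370}$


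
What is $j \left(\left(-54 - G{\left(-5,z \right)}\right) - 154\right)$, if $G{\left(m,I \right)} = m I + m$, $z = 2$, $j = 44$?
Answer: $-8492$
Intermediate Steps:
$G{\left(m,I \right)} = m + I m$ ($G{\left(m,I \right)} = I m + m = m + I m$)
$j \left(\left(-54 - G{\left(-5,z \right)}\right) - 154\right) = 44 \left(\left(-54 - - 5 \left(1 + 2\right)\right) - 154\right) = 44 \left(\left(-54 - \left(-5\right) 3\right) - 154\right) = 44 \left(\left(-54 - -15\right) - 154\right) = 44 \left(\left(-54 + 15\right) - 154\right) = 44 \left(-39 - 154\right) = 44 \left(-193\right) = -8492$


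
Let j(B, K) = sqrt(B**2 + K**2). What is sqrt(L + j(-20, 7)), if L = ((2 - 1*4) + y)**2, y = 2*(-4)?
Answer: sqrt(100 + sqrt(449)) ≈ 11.009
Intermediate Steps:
y = -8
L = 100 (L = ((2 - 1*4) - 8)**2 = ((2 - 4) - 8)**2 = (-2 - 8)**2 = (-10)**2 = 100)
sqrt(L + j(-20, 7)) = sqrt(100 + sqrt((-20)**2 + 7**2)) = sqrt(100 + sqrt(400 + 49)) = sqrt(100 + sqrt(449))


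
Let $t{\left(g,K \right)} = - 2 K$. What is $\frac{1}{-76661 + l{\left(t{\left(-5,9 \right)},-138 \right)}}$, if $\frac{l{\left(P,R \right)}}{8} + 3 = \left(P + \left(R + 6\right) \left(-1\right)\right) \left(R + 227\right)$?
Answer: $\frac{1}{4483} \approx 0.00022306$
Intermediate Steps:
$l{\left(P,R \right)} = -24 + 8 \left(227 + R\right) \left(-6 + P - R\right)$ ($l{\left(P,R \right)} = -24 + 8 \left(P + \left(R + 6\right) \left(-1\right)\right) \left(R + 227\right) = -24 + 8 \left(P + \left(6 + R\right) \left(-1\right)\right) \left(227 + R\right) = -24 + 8 \left(P - \left(6 + R\right)\right) \left(227 + R\right) = -24 + 8 \left(-6 + P - R\right) \left(227 + R\right) = -24 + 8 \left(227 + R\right) \left(-6 + P - R\right)$)
$\frac{1}{-76661 + l{\left(t{\left(-5,9 \right)},-138 \right)}} = \frac{1}{-76661 - \left(-246312 + 152352 - \left(-3632\right) 9 - 8 \left(\left(-2\right) 9\right) \left(-138\right)\right)} = \frac{1}{-76661 + \left(-10920 + 257232 - 152352 + 1816 \left(-18\right) + 8 \left(-18\right) \left(-138\right)\right)} = \frac{1}{-76661 - -81144} = \frac{1}{-76661 + 81144} = \frac{1}{4483}$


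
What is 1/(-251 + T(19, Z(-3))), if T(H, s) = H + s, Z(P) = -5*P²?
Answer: -1/277 ≈ -0.0036101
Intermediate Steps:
1/(-251 + T(19, Z(-3))) = 1/(-251 + (19 - 5*(-3)²)) = 1/(-251 + (19 - 5*9)) = 1/(-251 + (19 - 45)) = 1/(-251 - 26) = 1/(-277) = -1/277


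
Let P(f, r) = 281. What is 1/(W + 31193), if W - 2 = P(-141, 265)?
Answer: 1/31476 ≈ 3.1770e-5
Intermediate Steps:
W = 283 (W = 2 + 281 = 283)
1/(W + 31193) = 1/(283 + 31193) = 1/31476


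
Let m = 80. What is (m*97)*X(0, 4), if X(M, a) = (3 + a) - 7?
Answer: 0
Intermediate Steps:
X(M, a) = -4 + a
(m*97)*X(0, 4) = (80*97)*(-4 + 4) = 7760*0 = 0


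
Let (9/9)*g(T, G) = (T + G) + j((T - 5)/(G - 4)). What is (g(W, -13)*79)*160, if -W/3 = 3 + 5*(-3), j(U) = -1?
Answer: 278080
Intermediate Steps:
W = 36 (W = -3*(3 + 5*(-3)) = -3*(3 - 15) = -3*(-12) = 36)
g(T, G) = -1 + G + T (g(T, G) = (T + G) - 1 = (G + T) - 1 = -1 + G + T)
(g(W, -13)*79)*160 = ((-1 - 13 + 36)*79)*160 = (22*79)*160 = 1738*160 = 278080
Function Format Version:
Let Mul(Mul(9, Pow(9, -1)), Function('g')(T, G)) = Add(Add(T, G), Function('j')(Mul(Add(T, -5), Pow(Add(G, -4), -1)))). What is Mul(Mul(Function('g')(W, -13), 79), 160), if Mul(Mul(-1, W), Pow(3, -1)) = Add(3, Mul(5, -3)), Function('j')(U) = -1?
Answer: 278080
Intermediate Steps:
W = 36 (W = Mul(-3, Add(3, Mul(5, -3))) = Mul(-3, Add(3, -15)) = Mul(-3, -12) = 36)
Function('g')(T, G) = Add(-1, G, T) (Function('g')(T, G) = Add(Add(T, G), -1) = Add(Add(G, T), -1) = Add(-1, G, T))
Mul(Mul(Function('g')(W, -13), 79), 160) = Mul(Mul(Add(-1, -13, 36), 79), 160) = Mul(Mul(22, 79), 160) = Mul(1738, 160) = 278080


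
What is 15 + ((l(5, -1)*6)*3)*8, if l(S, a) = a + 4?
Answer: 447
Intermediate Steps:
l(S, a) = 4 + a
15 + ((l(5, -1)*6)*3)*8 = 15 + (((4 - 1)*6)*3)*8 = 15 + ((3*6)*3)*8 = 15 + (18*3)*8 = 15 + 54*8 = 15 + 432 = 447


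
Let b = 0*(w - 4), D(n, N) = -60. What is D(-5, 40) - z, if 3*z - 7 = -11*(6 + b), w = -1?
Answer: -121/3 ≈ -40.333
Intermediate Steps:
b = 0 (b = 0*(-1 - 4) = 0*(-5) = 0)
z = -59/3 (z = 7/3 + (-11*(6 + 0))/3 = 7/3 + (-11*6)/3 = 7/3 + (⅓)*(-66) = 7/3 - 22 = -59/3 ≈ -19.667)
D(-5, 40) - z = -60 - 1*(-59/3) = -60 + 59/3 = -121/3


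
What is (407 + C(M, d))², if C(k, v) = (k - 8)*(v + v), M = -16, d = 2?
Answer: 96721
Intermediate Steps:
C(k, v) = 2*v*(-8 + k) (C(k, v) = (-8 + k)*(2*v) = 2*v*(-8 + k))
(407 + C(M, d))² = (407 + 2*2*(-8 - 16))² = (407 + 2*2*(-24))² = (407 - 96)² = 311² = 96721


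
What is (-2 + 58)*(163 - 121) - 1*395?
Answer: 1957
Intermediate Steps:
(-2 + 58)*(163 - 121) - 1*395 = 56*42 - 395 = 2352 - 395 = 1957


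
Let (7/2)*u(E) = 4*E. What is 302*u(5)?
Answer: 12080/7 ≈ 1725.7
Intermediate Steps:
u(E) = 8*E/7 (u(E) = 2*(4*E)/7 = 8*E/7)
302*u(5) = 302*((8/7)*5) = 302*(40/7) = 12080/7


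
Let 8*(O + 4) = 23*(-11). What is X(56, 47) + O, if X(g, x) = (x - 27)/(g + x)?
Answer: -29195/824 ≈ -35.431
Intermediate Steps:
X(g, x) = (-27 + x)/(g + x)
O = -285/8 (O = -4 + (23*(-11))/8 = -4 + (1/8)*(-253) = -4 - 253/8 = -285/8 ≈ -35.625)
X(56, 47) + O = (-27 + 47)/(56 + 47) - 285/8 = 20/103 - 285/8 = -29195/824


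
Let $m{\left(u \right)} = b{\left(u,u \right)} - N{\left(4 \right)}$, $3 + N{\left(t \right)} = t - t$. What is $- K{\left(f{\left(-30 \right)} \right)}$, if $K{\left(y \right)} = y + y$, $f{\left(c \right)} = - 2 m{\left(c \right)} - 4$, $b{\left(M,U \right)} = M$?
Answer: $-100$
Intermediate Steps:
$N{\left(t \right)} = -3$ ($N{\left(t \right)} = -3 + \left(t - t\right) = -3 + 0 = -3$)
$m{\left(u \right)} = 3 + u$ ($m{\left(u \right)} = u - -3 = u + 3 = 3 + u$)
$f{\left(c \right)} = -10 - 2 c$ ($f{\left(c \right)} = - 2 \left(3 + c\right) - 4 = \left(-6 - 2 c\right) - 4 = -10 - 2 c$)
$K{\left(y \right)} = 2 y$
$- K{\left(f{\left(-30 \right)} \right)} = - 2 \left(-10 - -60\right) = - 2 \left(-10 + 60\right) = - 2 \cdot 50 = \left(-1\right) 100 = -100$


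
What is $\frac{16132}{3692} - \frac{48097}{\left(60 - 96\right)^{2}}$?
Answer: $- \frac{39166763}{1196208} \approx -32.742$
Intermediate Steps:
$\frac{16132}{3692} - \frac{48097}{\left(60 - 96\right)^{2}} = 16132 \cdot \frac{1}{3692} - \frac{48097}{\left(-36\right)^{2}} = \frac{4033}{923} - \frac{48097}{1296} = - \frac{39166763}{1196208}$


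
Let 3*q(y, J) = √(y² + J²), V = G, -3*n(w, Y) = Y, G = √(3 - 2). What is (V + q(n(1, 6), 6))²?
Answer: 49/9 + 4*√10/3 ≈ 9.6608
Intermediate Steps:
G = 1 (G = √1 = 1)
n(w, Y) = -Y/3
V = 1
q(y, J) = √(J² + y²)/3 (q(y, J) = √(y² + J²)/3 = √(J² + y²)/3)
(V + q(n(1, 6), 6))² = (1 + √(6² + (-⅓*6)²)/3)² = (1 + √(36 + (-2)²)/3)² = (1 + √(36 + 4)/3)² = (1 + √40/3)² = (1 + (2*√10)/3)² = (1 + 2*√10/3)²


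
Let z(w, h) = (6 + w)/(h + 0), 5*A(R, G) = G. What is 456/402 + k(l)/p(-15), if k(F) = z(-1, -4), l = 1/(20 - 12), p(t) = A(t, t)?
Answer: 1247/804 ≈ 1.5510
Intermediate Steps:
A(R, G) = G/5
z(w, h) = (6 + w)/h
p(t) = t/5
l = ⅛ (l = 1/8 = ⅛ ≈ 0.12500)
k(F) = -5/4 (k(F) = (6 - 1)/(-4) = -¼*5 = -5/4)
456/402 + k(l)/p(-15) = 456/402 - 5/(4*((⅕)*(-15))) = 456*(1/402) - 5/4/(-3) = 76/67 - 5/4*(-⅓) = 76/67 + 5/12 = 1247/804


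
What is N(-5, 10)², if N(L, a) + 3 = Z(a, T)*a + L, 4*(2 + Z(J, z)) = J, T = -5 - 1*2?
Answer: 9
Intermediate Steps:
T = -7 (T = -5 - 2 = -7)
Z(J, z) = -2 + J/4
N(L, a) = -3 + L + a*(-2 + a/4) (N(L, a) = -3 + ((-2 + a/4)*a + L) = -3 + (a*(-2 + a/4) + L) = -3 + (L + a*(-2 + a/4)) = -3 + L + a*(-2 + a/4))
N(-5, 10)² = (-3 - 5 + (¼)*10*(-8 + 10))² = (-3 - 5 + (¼)*10*2)² = (-3 - 5 + 5)² = (-3)² = 9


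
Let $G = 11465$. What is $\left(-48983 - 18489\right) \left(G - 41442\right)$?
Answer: $2022608144$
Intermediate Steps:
$\left(-48983 - 18489\right) \left(G - 41442\right) = \left(-48983 - 18489\right) \left(11465 - 41442\right) = \left(-67472\right) \left(-29977\right) = 2022608144$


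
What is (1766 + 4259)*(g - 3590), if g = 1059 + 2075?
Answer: -2747400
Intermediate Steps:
g = 3134
(1766 + 4259)*(g - 3590) = (1766 + 4259)*(3134 - 3590) = 6025*(-456) = -2747400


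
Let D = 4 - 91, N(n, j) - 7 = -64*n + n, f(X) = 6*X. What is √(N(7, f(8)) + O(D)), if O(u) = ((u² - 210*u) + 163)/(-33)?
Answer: 2*I*√332673/33 ≈ 34.956*I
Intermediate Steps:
N(n, j) = 7 - 63*n (N(n, j) = 7 + (-64*n + n) = 7 - 63*n)
D = -87
O(u) = -163/33 - u²/33 + 70*u/11 (O(u) = (163 + u² - 210*u)*(-1/33) = -163/33 - u²/33 + 70*u/11)
√(N(7, f(8)) + O(D)) = √((7 - 63*7) + (-163/33 - 1/33*(-87)² + (70/11)*(-87))) = √((7 - 441) + (-163/33 - 1/33*7569 - 6090/11)) = √(-434 + (-163/33 - 2523/11 - 6090/11)) = √(-434 - 26002/33) = √(-40324/33) = 2*I*√332673/33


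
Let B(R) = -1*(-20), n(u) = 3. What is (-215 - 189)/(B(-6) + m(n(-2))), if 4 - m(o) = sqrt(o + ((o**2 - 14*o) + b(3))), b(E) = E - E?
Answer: -16 - 2*I*sqrt(30)/3 ≈ -16.0 - 3.6515*I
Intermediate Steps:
b(E) = 0
B(R) = 20
m(o) = 4 - sqrt(o**2 - 13*o) (m(o) = 4 - sqrt(o + ((o**2 - 14*o) + 0)) = 4 - sqrt(o + (o**2 - 14*o)) = 4 - sqrt(o**2 - 13*o))
(-215 - 189)/(B(-6) + m(n(-2))) = (-215 - 189)/(20 + (4 - sqrt(3*(-13 + 3)))) = -404/(20 + (4 - sqrt(3*(-10)))) = -404/(20 + (4 - sqrt(-30))) = -404/(20 + (4 - I*sqrt(30))) = -404/(24 - I*sqrt(30))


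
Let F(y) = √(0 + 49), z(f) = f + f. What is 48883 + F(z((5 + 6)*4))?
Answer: 48890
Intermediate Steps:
z(f) = 2*f
F(y) = 7 (F(y) = √49 = 7)
48883 + F(z((5 + 6)*4)) = 48883 + 7 = 48890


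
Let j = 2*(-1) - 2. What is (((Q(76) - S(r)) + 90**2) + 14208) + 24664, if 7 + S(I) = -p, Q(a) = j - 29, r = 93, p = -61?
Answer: 46885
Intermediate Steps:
j = -4 (j = -2 - 2 = -4)
Q(a) = -33 (Q(a) = -4 - 29 = -33)
S(I) = 54 (S(I) = -7 - 1*(-61) = -7 + 61 = 54)
(((Q(76) - S(r)) + 90**2) + 14208) + 24664 = (((-33 - 1*54) + 90**2) + 14208) + 24664 = (((-33 - 54) + 8100) + 14208) + 24664 = ((-87 + 8100) + 14208) + 24664 = (8013 + 14208) + 24664 = 22221 + 24664 = 46885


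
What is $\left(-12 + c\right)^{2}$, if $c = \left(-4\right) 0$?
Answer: $144$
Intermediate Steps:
$c = 0$
$\left(-12 + c\right)^{2} = \left(-12 + 0\right)^{2} = \left(-12\right)^{2} = 144$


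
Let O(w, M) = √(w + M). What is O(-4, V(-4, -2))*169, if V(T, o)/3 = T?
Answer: 676*I ≈ 676.0*I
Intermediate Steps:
V(T, o) = 3*T
O(w, M) = √(M + w)
O(-4, V(-4, -2))*169 = √(3*(-4) - 4)*169 = √(-12 - 4)*169 = √(-16)*169 = (4*I)*169 = 676*I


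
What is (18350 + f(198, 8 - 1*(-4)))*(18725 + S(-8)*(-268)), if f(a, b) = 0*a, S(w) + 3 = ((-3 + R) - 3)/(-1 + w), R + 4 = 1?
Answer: 353439350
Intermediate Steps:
R = -3 (R = -4 + 1 = -3)
S(w) = -3 - 9/(-1 + w) (S(w) = -3 + ((-3 - 3) - 3)/(-1 + w) = -3 + (-6 - 3)/(-1 + w) = -3 - 9/(-1 + w))
f(a, b) = 0
(18350 + f(198, 8 - 1*(-4)))*(18725 + S(-8)*(-268)) = (18350 + 0)*(18725 + (3*(-2 - 1*(-8))/(-1 - 8))*(-268)) = 18350*(18725 + (3*(-2 + 8)/(-9))*(-268)) = 18350*(18725 + (3*(-⅑)*6)*(-268)) = 18350*(18725 - 2*(-268)) = 18350*(18725 + 536) = 18350*19261 = 353439350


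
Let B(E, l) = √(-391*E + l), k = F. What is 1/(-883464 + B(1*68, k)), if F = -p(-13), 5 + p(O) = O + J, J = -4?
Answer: -441732/390254332931 - I*√26566/780508665862 ≈ -1.1319e-6 - 2.0883e-10*I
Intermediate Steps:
p(O) = -9 + O (p(O) = -5 + (O - 4) = -5 + (-4 + O) = -9 + O)
F = 22 (F = -(-9 - 13) = -1*(-22) = 22)
k = 22
B(E, l) = √(l - 391*E)
1/(-883464 + B(1*68, k)) = 1/(-883464 + √(22 - 391*68)) = 1/(-883464 + √(22 - 26588)) = 1/(-883464 + √(-26566)) = 1/(-883464 + I*√26566)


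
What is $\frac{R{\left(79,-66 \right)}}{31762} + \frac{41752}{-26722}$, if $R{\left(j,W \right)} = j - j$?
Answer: $- \frac{20876}{13361} \approx -1.5625$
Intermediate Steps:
$R{\left(j,W \right)} = 0$
$\frac{R{\left(79,-66 \right)}}{31762} + \frac{41752}{-26722} = \frac{0}{31762} + \frac{41752}{-26722} = 0 \cdot \frac{1}{31762} + 41752 \left(- \frac{1}{26722}\right) = 0 - \frac{20876}{13361} = - \frac{20876}{13361}$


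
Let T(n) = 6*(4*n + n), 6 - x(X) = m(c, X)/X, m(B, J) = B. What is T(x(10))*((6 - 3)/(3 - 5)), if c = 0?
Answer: -270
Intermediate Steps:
x(X) = 6 (x(X) = 6 - 0/X = 6 - 1*0 = 6 + 0 = 6)
T(n) = 30*n (T(n) = 6*(5*n) = 30*n)
T(x(10))*((6 - 3)/(3 - 5)) = (30*6)*((6 - 3)/(3 - 5)) = 180*(3/(-2)) = 180*(3*(-1/2)) = 180*(-3/2) = -270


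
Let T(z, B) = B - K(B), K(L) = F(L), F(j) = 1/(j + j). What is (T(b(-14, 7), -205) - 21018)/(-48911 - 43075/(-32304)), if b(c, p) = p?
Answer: 140545481208/323895463145 ≈ 0.43392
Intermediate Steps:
F(j) = 1/(2*j)
K(L) = 1/(2*L)
T(z, B) = B - 1/(2*B)
(T(b(-14, 7), -205) - 21018)/(-48911 - 43075/(-32304)) = ((-205 - ½/(-205)) - 21018)/(-48911 - 43075/(-32304)) = ((-205 - ½*(-1/205)) - 21018)/(-48911 - 43075*(-1/32304)) = ((-205 + 1/410) - 21018)/(-48911 + 43075/32304) = (-84049/410 - 21018)/(-1579977869/32304) = -8701429/410*(-32304/1579977869) = 140545481208/323895463145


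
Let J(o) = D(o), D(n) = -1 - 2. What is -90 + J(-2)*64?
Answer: -282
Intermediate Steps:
D(n) = -3
J(o) = -3
-90 + J(-2)*64 = -90 - 3*64 = -90 - 192 = -282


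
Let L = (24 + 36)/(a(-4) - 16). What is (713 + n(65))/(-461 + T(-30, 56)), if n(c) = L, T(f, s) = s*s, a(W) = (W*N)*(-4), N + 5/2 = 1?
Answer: 1423/5350 ≈ 0.26598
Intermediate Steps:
N = -3/2 (N = -5/2 + 1 = -3/2 ≈ -1.5000)
a(W) = 6*W (a(W) = (W*(-3/2))*(-4) = -3*W/2*(-4) = 6*W)
T(f, s) = s²
L = -3/2 (L = (24 + 36)/(6*(-4) - 16) = 60/(-24 - 16) = 60/(-40) = 60*(-1/40) = -3/2 ≈ -1.5000)
n(c) = -3/2
(713 + n(65))/(-461 + T(-30, 56)) = (713 - 3/2)/(-461 + 56²) = 1423/(2*(-461 + 3136)) = (1423/2)/2675 = (1423/2)*(1/2675) = 1423/5350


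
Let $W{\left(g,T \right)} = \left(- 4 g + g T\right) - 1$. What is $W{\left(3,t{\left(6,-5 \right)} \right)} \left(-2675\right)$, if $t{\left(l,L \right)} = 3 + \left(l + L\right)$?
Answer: $2675$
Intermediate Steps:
$t{\left(l,L \right)} = 3 + L + l$ ($t{\left(l,L \right)} = 3 + \left(L + l\right) = 3 + L + l$)
$W{\left(g,T \right)} = -1 - 4 g + T g$ ($W{\left(g,T \right)} = \left(- 4 g + T g\right) - 1 = -1 - 4 g + T g$)
$W{\left(3,t{\left(6,-5 \right)} \right)} \left(-2675\right) = \left(-1 - 12 + \left(3 - 5 + 6\right) 3\right) \left(-2675\right) = \left(-1 - 12 + 4 \cdot 3\right) \left(-2675\right) = \left(-1 - 12 + 12\right) \left(-2675\right) = \left(-1\right) \left(-2675\right) = 2675$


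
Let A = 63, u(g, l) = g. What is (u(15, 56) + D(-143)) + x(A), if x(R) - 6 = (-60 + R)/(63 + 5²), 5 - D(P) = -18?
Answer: 3875/88 ≈ 44.034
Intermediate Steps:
D(P) = 23 (D(P) = 5 - 1*(-18) = 5 + 18 = 23)
x(R) = 117/22 + R/88 (x(R) = 6 + (-60 + R)/(63 + 5²) = 6 + (-60 + R)/(63 + 25) = 6 + (-60 + R)/88 = 6 + (-60 + R)*(1/88) = 6 + (-15/22 + R/88) = 117/22 + R/88)
(u(15, 56) + D(-143)) + x(A) = (15 + 23) + (117/22 + (1/88)*63) = 38 + (117/22 + 63/88) = 38 + 531/88 = 3875/88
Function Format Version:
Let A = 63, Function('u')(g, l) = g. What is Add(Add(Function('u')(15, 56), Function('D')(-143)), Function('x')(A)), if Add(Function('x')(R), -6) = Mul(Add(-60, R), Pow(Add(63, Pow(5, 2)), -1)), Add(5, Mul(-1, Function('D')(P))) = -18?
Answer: Rational(3875, 88) ≈ 44.034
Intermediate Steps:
Function('D')(P) = 23 (Function('D')(P) = Add(5, Mul(-1, -18)) = Add(5, 18) = 23)
Function('x')(R) = Add(Rational(117, 22), Mul(Rational(1, 88), R)) (Function('x')(R) = Add(6, Mul(Add(-60, R), Pow(Add(63, Pow(5, 2)), -1))) = Add(6, Mul(Add(-60, R), Pow(Add(63, 25), -1))) = Add(6, Mul(Add(-60, R), Pow(88, -1))) = Add(6, Mul(Add(-60, R), Rational(1, 88))) = Add(6, Add(Rational(-15, 22), Mul(Rational(1, 88), R))) = Add(Rational(117, 22), Mul(Rational(1, 88), R)))
Add(Add(Function('u')(15, 56), Function('D')(-143)), Function('x')(A)) = Add(Add(15, 23), Add(Rational(117, 22), Mul(Rational(1, 88), 63))) = Add(38, Add(Rational(117, 22), Rational(63, 88))) = Add(38, Rational(531, 88)) = Rational(3875, 88)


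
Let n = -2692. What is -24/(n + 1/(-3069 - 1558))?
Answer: 111048/12455885 ≈ 0.0089153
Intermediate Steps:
-24/(n + 1/(-3069 - 1558)) = -24/(-2692 + 1/(-3069 - 1558)) = -24/(-2692 + 1/(-4627)) = -24/(-2692 - 1/4627) = -24/(-12455885/4627) = -24*(-4627/12455885) = 111048/12455885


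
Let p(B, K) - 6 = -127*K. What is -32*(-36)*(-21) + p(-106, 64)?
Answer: -32314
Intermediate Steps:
p(B, K) = 6 - 127*K
-32*(-36)*(-21) + p(-106, 64) = -32*(-36)*(-21) + (6 - 127*64) = 1152*(-21) + (6 - 8128) = -24192 - 8122 = -32314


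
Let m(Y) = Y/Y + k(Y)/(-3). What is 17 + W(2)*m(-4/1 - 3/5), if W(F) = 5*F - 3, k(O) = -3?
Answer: 31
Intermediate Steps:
W(F) = -3 + 5*F
m(Y) = 2 (m(Y) = Y/Y - 3/(-3) = 1 - 3*(-⅓) = 1 + 1 = 2)
17 + W(2)*m(-4/1 - 3/5) = 17 + (-3 + 5*2)*2 = 17 + (-3 + 10)*2 = 17 + 7*2 = 17 + 14 = 31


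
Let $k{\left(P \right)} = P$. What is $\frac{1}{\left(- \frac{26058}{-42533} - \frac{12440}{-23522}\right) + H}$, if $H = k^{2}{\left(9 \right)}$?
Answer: $\frac{500230613}{41089703051} \approx 0.012174$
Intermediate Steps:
$H = 81$ ($H = 9^{2} = 81$)
$\frac{1}{\left(- \frac{26058}{-42533} - \frac{12440}{-23522}\right) + H} = \frac{1}{\left(- \frac{26058}{-42533} - \frac{12440}{-23522}\right) + 81} = \frac{1}{\left(\left(-26058\right) \left(- \frac{1}{42533}\right) - - \frac{6220}{11761}\right) + 81} = \frac{1}{\left(\frac{26058}{42533} + \frac{6220}{11761}\right) + 81} = \frac{1}{\frac{571023398}{500230613} + 81} = \frac{1}{\frac{41089703051}{500230613}} = \frac{500230613}{41089703051}$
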